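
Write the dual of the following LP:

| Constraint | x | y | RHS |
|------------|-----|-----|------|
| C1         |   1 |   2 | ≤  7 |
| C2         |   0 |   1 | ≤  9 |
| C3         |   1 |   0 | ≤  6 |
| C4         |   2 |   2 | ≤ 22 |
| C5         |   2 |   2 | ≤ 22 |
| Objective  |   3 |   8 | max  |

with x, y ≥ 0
Minimize: z = 7y1 + 9y2 + 6y3 + 22y4 + 22y5

Subject to:
  C1: -y1 - y3 - 2y4 - 2y5 ≤ -3
  C2: -2y1 - y2 - 2y4 - 2y5 ≤ -8
  y1, y2, y3, y4, y5 ≥ 0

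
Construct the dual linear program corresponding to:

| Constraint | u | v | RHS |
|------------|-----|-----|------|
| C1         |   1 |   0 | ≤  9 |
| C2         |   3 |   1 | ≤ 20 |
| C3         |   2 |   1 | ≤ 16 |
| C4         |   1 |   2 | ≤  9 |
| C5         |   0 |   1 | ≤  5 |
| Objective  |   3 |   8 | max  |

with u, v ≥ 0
Minimize: z = 9y1 + 20y2 + 16y3 + 9y4 + 5y5

Subject to:
  C1: -y1 - 3y2 - 2y3 - y4 ≤ -3
  C2: -y2 - y3 - 2y4 - y5 ≤ -8
  y1, y2, y3, y4, y5 ≥ 0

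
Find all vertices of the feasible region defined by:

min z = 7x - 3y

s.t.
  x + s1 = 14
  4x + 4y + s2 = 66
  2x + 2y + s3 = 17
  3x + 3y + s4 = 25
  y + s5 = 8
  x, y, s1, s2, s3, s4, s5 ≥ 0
Each vertex is the intersection of two constraint boundaries that also satisfies all remaining constraints:
  x = 0 and y = 0 → (0, 0)
  3x + 3y = 25 and y = 0 → (8.333, 0)
  3x + 3y = 25 and y = 8 → (0.3333, 8)
  y = 8 and x = 0 → (0, 8)

Vertices: (0, 0), (8.333, 0), (0.3333, 8), (0, 8)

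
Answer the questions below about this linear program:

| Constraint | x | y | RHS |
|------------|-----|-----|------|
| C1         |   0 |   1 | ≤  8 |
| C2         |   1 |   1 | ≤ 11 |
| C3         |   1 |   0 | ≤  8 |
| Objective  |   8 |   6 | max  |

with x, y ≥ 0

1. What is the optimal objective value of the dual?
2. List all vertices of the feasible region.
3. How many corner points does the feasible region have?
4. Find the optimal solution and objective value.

1. 82 (by strong duality, equal to the primal optimum)
2. (0, 0), (8, 0), (8, 3), (3, 8), (0, 8)
3. 5
4. x = 8, y = 3, z = 82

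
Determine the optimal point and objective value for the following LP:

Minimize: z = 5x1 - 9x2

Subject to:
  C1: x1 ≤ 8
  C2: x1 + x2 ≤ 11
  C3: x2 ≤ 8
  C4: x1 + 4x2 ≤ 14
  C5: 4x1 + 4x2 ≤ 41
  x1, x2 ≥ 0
x1 = 0, x2 = 3.5, z = -31.5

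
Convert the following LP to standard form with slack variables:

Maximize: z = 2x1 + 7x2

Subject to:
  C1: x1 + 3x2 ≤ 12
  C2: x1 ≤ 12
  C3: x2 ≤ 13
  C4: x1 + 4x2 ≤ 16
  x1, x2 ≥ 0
max z = 2x1 + 7x2

s.t.
  x1 + 3x2 + s1 = 12
  x1 + s2 = 12
  x2 + s3 = 13
  x1 + 4x2 + s4 = 16
  x1, x2, s1, s2, s3, s4 ≥ 0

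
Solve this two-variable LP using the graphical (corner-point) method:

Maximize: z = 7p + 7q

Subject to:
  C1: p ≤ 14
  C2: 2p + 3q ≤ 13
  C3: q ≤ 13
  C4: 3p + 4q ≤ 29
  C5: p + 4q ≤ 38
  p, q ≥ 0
Each vertex is the intersection of two constraint boundaries that also satisfies all remaining constraints:
  p = 0 and q = 0 → (0, 0)
  2p + 3q = 13 and q = 0 → (6.5, 0)
  2p + 3q = 13 and p = 0 → (0, 4.333)

Evaluating z = 7p + 7q at each vertex:
  (0, 0): z = 0
  (6.5, 0): z = 45.5
  (0, 4.333): z = 30.33

The maximum is at (6.5, 0) with z = 45.5.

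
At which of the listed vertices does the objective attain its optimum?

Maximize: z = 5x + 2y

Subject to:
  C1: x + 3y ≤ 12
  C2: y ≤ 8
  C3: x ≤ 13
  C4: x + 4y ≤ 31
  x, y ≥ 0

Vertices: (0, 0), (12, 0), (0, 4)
Evaluating z = 5x + 2y at each vertex:
  (0, 0): z = 0
  (12, 0): z = 60
  (0, 4): z = 8

The largest value is z = 60, attained at (12, 0).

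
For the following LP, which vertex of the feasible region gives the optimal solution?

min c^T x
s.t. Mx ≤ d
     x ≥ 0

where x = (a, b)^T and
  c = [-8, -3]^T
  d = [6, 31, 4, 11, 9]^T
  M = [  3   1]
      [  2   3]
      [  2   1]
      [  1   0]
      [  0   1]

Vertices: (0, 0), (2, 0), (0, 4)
Evaluating z = -8a - 3b at each vertex:
  (0, 0): z = 0
  (2, 0): z = -16
  (0, 4): z = -12

The smallest value is z = -16, attained at (2, 0).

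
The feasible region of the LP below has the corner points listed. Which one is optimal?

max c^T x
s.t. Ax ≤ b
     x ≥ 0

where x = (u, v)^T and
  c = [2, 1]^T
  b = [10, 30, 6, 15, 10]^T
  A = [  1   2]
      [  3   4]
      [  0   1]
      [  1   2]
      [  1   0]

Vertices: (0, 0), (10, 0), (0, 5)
(10, 0) with z = 20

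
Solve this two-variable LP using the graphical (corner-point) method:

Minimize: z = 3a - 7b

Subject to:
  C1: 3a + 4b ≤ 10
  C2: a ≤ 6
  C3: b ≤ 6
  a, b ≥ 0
a = 0, b = 2.5, z = -17.5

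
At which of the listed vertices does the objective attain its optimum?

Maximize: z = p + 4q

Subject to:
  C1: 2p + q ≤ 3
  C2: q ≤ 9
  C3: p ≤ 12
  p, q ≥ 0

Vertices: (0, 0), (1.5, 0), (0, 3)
(0, 3) with z = 12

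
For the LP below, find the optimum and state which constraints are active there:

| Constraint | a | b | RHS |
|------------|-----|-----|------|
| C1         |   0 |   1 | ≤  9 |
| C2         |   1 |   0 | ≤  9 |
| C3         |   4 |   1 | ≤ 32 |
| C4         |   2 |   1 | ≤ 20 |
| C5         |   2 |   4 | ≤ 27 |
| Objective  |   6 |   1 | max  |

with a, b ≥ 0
Optimal: a = 8, b = 0
Slack at optimum:
  C1: slack = 9
  C2: slack = 1
  C3: slack = 0 (binding)
  C4: slack = 4
  C5: slack = 11
  a ≥ 0: a = 8
  b ≥ 0: b = 0 (binding)
Binding constraints: C3, b ≥ 0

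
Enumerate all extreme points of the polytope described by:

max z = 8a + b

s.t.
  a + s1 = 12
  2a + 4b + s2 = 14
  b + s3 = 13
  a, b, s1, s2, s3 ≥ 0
Each vertex is the intersection of two constraint boundaries that also satisfies all remaining constraints:
  a = 0 and b = 0 → (0, 0)
  2a + 4b = 14 and b = 0 → (7, 0)
  2a + 4b = 14 and a = 0 → (0, 3.5)

Vertices: (0, 0), (7, 0), (0, 3.5)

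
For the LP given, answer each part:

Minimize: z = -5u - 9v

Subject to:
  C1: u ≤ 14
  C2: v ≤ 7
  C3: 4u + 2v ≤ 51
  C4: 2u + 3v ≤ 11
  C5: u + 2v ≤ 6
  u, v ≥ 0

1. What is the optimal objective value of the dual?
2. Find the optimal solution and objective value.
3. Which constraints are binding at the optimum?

1. -29 (by strong duality, equal to the primal optimum)
2. u = 4, v = 1, z = -29
3. C4, C5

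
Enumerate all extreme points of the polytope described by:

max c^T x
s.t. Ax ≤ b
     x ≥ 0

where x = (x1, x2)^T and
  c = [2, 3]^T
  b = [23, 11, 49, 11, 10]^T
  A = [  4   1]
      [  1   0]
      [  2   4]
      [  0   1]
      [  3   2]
Each vertex is the intersection of two constraint boundaries that also satisfies all remaining constraints:
  x1 = 0 and x2 = 0 → (0, 0)
  3x1 + 2x2 = 10 and x2 = 0 → (3.333, 0)
  3x1 + 2x2 = 10 and x1 = 0 → (0, 5)

Vertices: (0, 0), (3.333, 0), (0, 5)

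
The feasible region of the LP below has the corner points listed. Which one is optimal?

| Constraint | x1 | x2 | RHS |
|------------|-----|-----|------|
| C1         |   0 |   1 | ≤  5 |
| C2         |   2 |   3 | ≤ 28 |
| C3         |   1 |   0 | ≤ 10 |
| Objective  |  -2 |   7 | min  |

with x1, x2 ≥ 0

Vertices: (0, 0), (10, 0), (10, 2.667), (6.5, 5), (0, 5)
Evaluating z = -2x1 + 7x2 at each vertex:
  (0, 0): z = 0
  (10, 0): z = -20
  (10, 2.667): z = -1.333
  (6.5, 5): z = 22
  (0, 5): z = 35

The smallest value is z = -20, attained at (10, 0).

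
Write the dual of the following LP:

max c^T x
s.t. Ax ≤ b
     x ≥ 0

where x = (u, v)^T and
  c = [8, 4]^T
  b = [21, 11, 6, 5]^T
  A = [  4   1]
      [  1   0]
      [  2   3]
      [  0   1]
Minimize: z = 21y1 + 11y2 + 6y3 + 5y4

Subject to:
  C1: -4y1 - y2 - 2y3 ≤ -8
  C2: -y1 - 3y3 - y4 ≤ -4
  y1, y2, y3, y4 ≥ 0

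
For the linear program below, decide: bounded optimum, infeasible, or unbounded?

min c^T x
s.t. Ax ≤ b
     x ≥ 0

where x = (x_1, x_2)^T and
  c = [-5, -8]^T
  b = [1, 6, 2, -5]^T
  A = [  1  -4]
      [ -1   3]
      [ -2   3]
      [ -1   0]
Feasible point: (5, 1) satisfies every constraint, so the LP is feasible.
Direction d = (4, 1): for each constraint row a, a·d ≤ 0 —
  (1)(4) + (-4)(1) = 0 ≤ 0
  (-1)(4) + (3)(1) = -1 ≤ 0
  (-2)(4) + (3)(1) = -5 ≤ 0
  (-1)(4) + (0)(1) = -4 ≤ 0
and d ≥ 0, so (5, 1) + t·d stays feasible for every t ≥ 0. Along this ray z = -5x_1 - 8x_2 changes by -28 per unit t, so z → −∞.

Unbounded — the objective can decrease without bound over the feasible region.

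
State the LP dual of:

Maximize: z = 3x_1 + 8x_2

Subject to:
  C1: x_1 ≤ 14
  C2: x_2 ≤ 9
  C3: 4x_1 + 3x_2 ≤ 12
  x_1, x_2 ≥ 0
Minimize: z = 14y1 + 9y2 + 12y3

Subject to:
  C1: -y1 - 4y3 ≤ -3
  C2: -y2 - 3y3 ≤ -8
  y1, y2, y3 ≥ 0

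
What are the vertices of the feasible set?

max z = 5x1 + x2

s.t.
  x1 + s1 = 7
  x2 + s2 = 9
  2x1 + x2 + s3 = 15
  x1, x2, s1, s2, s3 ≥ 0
Each vertex is the intersection of two constraint boundaries that also satisfies all remaining constraints:
  x1 = 0 and x2 = 0 → (0, 0)
  x1 = 7 and x2 = 0 → (7, 0)
  x1 = 7 and 2x1 + x2 = 15 → (7, 1)
  x2 = 9 and 2x1 + x2 = 15 → (3, 9)
  x2 = 9 and x1 = 0 → (0, 9)

Vertices: (0, 0), (7, 0), (7, 1), (3, 9), (0, 9)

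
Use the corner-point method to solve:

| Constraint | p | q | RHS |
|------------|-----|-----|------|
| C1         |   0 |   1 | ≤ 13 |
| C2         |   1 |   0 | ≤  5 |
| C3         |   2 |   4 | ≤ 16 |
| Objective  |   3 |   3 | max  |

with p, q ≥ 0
Each vertex is the intersection of two constraint boundaries that also satisfies all remaining constraints:
  p = 0 and q = 0 → (0, 0)
  p = 5 and q = 0 → (5, 0)
  p = 5 and 2p + 4q = 16 → (5, 1.5)
  2p + 4q = 16 and p = 0 → (0, 4)

Evaluating z = 3p + 3q at each vertex:
  (0, 0): z = 0
  (5, 0): z = 15
  (5, 1.5): z = 19.5
  (0, 4): z = 12

The maximum is at (5, 1.5) with z = 19.5.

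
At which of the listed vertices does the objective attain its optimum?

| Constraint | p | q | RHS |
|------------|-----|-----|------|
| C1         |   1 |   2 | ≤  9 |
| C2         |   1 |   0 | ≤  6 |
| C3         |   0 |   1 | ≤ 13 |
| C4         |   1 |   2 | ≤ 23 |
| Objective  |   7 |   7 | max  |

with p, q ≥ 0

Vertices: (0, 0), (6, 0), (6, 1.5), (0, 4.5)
Evaluating z = 7p + 7q at each vertex:
  (0, 0): z = 0
  (6, 0): z = 42
  (6, 1.5): z = 52.5
  (0, 4.5): z = 31.5

The largest value is z = 52.5, attained at (6, 1.5).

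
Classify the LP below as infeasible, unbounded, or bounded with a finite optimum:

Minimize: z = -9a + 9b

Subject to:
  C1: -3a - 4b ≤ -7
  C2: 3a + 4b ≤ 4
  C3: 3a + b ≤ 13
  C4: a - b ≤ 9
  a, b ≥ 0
C2 requires 3a + 4b ≤ 4, while C1 (-3a - 4b ≤ -7) is equivalent to 3a + 4b ≥ 7. Together they would need 7 ≤ 3a + 4b ≤ 4, which is impossible since 7 > 4. No point satisfies all constraints.

The feasible region is empty; the LP is infeasible.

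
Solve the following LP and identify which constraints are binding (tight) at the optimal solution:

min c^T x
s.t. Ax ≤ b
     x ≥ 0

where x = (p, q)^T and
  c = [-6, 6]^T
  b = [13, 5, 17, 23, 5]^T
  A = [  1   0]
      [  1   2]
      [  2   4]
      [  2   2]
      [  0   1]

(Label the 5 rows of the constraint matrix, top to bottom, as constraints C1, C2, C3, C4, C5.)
Optimal: p = 5, q = 0
Slack at optimum:
  C1: slack = 8
  C2: slack = 0 (binding)
  C3: slack = 7
  C4: slack = 13
  C5: slack = 5
  p ≥ 0: p = 5
  q ≥ 0: q = 0 (binding)
Binding constraints: C2, q ≥ 0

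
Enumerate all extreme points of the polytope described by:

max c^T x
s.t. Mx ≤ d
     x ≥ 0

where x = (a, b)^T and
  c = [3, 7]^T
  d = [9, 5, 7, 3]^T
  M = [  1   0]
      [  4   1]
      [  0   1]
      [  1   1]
Each vertex is the intersection of two constraint boundaries that also satisfies all remaining constraints:
  a = 0 and b = 0 → (0, 0)
  4a + b = 5 and b = 0 → (1.25, 0)
  4a + b = 5 and a + b = 3 → (0.6667, 2.333)
  a + b = 3 and a = 0 → (0, 3)

Vertices: (0, 0), (1.25, 0), (0.6667, 2.333), (0, 3)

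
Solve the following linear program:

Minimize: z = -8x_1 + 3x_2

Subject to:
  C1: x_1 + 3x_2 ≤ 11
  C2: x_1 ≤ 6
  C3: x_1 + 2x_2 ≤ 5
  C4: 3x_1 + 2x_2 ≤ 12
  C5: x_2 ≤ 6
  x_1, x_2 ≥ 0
Each vertex is the intersection of two constraint boundaries that also satisfies all remaining constraints:
  x_1 = 0 and x_2 = 0 → (0, 0)
  3x_1 + 2x_2 = 12 and x_2 = 0 → (4, 0)
  x_1 + 2x_2 = 5 and 3x_1 + 2x_2 = 12 → (3.5, 0.75)
  x_1 + 2x_2 = 5 and x_1 = 0 → (0, 2.5)

Evaluating z = -8x_1 + 3x_2 at each vertex:
  (0, 0): z = 0
  (4, 0): z = -32
  (3.5, 0.75): z = -25.75
  (0, 2.5): z = 7.5

The minimum is at (4, 0) with z = -32.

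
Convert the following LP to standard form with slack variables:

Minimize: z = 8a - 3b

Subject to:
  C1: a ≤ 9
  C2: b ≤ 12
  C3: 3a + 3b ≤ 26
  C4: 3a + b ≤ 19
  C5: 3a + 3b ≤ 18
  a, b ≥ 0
min z = 8a - 3b

s.t.
  a + s1 = 9
  b + s2 = 12
  3a + 3b + s3 = 26
  3a + b + s4 = 19
  3a + 3b + s5 = 18
  a, b, s1, s2, s3, s4, s5 ≥ 0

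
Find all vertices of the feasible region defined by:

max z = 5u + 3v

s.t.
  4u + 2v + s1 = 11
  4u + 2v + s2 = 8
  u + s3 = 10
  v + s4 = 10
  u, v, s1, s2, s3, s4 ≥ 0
Each vertex is the intersection of two constraint boundaries that also satisfies all remaining constraints:
  u = 0 and v = 0 → (0, 0)
  4u + 2v = 8 and v = 0 → (2, 0)
  4u + 2v = 8 and u = 0 → (0, 4)

Vertices: (0, 0), (2, 0), (0, 4)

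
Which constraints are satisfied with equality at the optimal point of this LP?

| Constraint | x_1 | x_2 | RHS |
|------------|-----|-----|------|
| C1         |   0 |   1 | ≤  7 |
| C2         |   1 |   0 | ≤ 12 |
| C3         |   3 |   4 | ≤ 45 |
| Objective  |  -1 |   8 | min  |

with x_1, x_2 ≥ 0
Optimal: x_1 = 12, x_2 = 0
Binding: C2, x_2 ≥ 0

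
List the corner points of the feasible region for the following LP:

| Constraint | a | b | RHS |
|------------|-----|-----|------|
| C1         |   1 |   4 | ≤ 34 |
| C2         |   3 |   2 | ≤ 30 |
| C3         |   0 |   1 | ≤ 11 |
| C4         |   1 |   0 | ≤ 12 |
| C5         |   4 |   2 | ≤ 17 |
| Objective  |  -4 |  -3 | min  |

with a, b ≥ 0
Each vertex is the intersection of two constraint boundaries that also satisfies all remaining constraints:
  a = 0 and b = 0 → (0, 0)
  4a + 2b = 17 and b = 0 → (4.25, 0)
  a + 4b = 34 and 4a + 2b = 17 → (0, 8.5)

Vertices: (0, 0), (4.25, 0), (0, 8.5)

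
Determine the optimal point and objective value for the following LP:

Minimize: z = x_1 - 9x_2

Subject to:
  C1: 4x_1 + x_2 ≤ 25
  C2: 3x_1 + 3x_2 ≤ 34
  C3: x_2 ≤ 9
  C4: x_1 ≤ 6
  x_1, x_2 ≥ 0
Each vertex is the intersection of two constraint boundaries that also satisfies all remaining constraints:
  x_1 = 0 and x_2 = 0 → (0, 0)
  x_1 = 6 and x_2 = 0 → (6, 0)
  4x_1 + x_2 = 25 and x_1 = 6 → (6, 1)
  4x_1 + x_2 = 25 and 3x_1 + 3x_2 = 34 → (4.556, 6.778)
  3x_1 + 3x_2 = 34 and x_2 = 9 → (2.333, 9)
  x_2 = 9 and x_1 = 0 → (0, 9)

Evaluating z = x_1 - 9x_2 at each vertex:
  (0, 0): z = 0
  (6, 0): z = 6
  (6, 1): z = -3
  (4.556, 6.778): z = -56.44
  (2.333, 9): z = -78.67
  (0, 9): z = -81

The minimum is at (0, 9) with z = -81.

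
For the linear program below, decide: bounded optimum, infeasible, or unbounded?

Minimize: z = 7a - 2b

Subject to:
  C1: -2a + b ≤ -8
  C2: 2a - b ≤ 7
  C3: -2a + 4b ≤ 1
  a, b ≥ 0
C2 requires 2a - b ≤ 7, while C1 (-2a + b ≤ -8) is equivalent to 2a - b ≥ 8. Together they would need 8 ≤ 2a - b ≤ 7, which is impossible since 8 > 7. No point satisfies all constraints.

Infeasible — the constraint set is empty.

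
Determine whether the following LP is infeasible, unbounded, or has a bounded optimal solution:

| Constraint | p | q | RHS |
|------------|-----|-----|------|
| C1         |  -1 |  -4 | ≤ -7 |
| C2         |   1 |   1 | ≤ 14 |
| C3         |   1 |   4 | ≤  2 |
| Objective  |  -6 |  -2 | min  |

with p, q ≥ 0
C3 requires p + 4q ≤ 2, while C1 (-p - 4q ≤ -7) is equivalent to p + 4q ≥ 7. Together they would need 7 ≤ p + 4q ≤ 2, which is impossible since 7 > 2. No point satisfies all constraints.

The feasible region is empty; the LP is infeasible.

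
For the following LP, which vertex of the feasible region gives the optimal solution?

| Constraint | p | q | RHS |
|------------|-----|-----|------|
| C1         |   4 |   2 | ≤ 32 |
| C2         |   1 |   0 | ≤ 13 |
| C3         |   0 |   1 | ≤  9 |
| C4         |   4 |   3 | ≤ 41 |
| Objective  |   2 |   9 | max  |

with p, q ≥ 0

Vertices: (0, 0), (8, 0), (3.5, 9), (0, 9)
Evaluating z = 2p + 9q at each vertex:
  (0, 0): z = 0
  (8, 0): z = 16
  (3.5, 9): z = 88
  (0, 9): z = 81

The largest value is z = 88, attained at (3.5, 9).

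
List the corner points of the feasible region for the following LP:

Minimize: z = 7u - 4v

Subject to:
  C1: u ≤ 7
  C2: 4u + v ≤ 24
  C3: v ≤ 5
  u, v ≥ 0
Each vertex is the intersection of two constraint boundaries that also satisfies all remaining constraints:
  u = 0 and v = 0 → (0, 0)
  4u + v = 24 and v = 0 → (6, 0)
  4u + v = 24 and v = 5 → (4.75, 5)
  v = 5 and u = 0 → (0, 5)

Vertices: (0, 0), (6, 0), (4.75, 5), (0, 5)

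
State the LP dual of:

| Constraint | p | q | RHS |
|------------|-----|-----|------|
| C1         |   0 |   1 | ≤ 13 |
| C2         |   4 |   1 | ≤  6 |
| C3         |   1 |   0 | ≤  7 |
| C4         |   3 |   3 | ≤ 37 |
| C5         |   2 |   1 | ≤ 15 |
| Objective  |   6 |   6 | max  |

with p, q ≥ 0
Minimize: z = 13y1 + 6y2 + 7y3 + 37y4 + 15y5

Subject to:
  C1: -4y2 - y3 - 3y4 - 2y5 ≤ -6
  C2: -y1 - y2 - 3y4 - y5 ≤ -6
  y1, y2, y3, y4, y5 ≥ 0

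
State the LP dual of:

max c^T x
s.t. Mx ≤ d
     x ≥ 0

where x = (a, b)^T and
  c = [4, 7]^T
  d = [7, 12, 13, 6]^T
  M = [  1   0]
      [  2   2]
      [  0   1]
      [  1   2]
Minimize: z = 7y1 + 12y2 + 13y3 + 6y4

Subject to:
  C1: -y1 - 2y2 - y4 ≤ -4
  C2: -2y2 - y3 - 2y4 ≤ -7
  y1, y2, y3, y4 ≥ 0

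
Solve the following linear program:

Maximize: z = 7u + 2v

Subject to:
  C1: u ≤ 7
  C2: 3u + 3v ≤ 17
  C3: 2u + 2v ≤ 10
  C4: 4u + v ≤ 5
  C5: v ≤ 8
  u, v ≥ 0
Each vertex is the intersection of two constraint boundaries that also satisfies all remaining constraints:
  u = 0 and v = 0 → (0, 0)
  4u + v = 5 and v = 0 → (1.25, 0)
  2u + 2v = 10 and 4u + v = 5 → (0, 5)

Evaluating z = 7u + 2v at each vertex:
  (0, 0): z = 0
  (1.25, 0): z = 8.75
  (0, 5): z = 10

The maximum is at (0, 5) with z = 10.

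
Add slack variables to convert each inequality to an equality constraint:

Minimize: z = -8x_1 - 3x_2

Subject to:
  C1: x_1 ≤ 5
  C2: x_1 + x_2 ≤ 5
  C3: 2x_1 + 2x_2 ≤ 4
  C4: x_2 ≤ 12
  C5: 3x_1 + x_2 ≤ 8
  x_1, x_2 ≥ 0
min z = -8x_1 - 3x_2

s.t.
  x_1 + s1 = 5
  x_1 + x_2 + s2 = 5
  2x_1 + 2x_2 + s3 = 4
  x_2 + s4 = 12
  3x_1 + x_2 + s5 = 8
  x_1, x_2, s1, s2, s3, s4, s5 ≥ 0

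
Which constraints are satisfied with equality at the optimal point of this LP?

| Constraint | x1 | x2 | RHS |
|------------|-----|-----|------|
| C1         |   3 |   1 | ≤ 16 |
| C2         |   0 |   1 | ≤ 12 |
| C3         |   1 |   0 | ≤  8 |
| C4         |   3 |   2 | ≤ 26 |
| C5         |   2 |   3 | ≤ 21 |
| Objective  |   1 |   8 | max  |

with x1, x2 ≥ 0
Optimal: x1 = 0, x2 = 7
Binding: C5, x1 ≥ 0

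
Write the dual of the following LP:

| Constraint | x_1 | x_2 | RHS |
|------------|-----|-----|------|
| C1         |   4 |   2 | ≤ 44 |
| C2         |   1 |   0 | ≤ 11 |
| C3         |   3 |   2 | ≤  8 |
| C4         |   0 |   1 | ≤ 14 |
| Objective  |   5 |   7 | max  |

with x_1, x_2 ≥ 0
Minimize: z = 44y1 + 11y2 + 8y3 + 14y4

Subject to:
  C1: -4y1 - y2 - 3y3 ≤ -5
  C2: -2y1 - 2y3 - y4 ≤ -7
  y1, y2, y3, y4 ≥ 0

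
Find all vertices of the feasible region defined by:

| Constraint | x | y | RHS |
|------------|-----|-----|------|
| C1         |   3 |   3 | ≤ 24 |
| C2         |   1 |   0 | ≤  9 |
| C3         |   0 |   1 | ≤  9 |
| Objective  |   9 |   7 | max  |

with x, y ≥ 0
Each vertex is the intersection of two constraint boundaries that also satisfies all remaining constraints:
  x = 0 and y = 0 → (0, 0)
  3x + 3y = 24 and y = 0 → (8, 0)
  3x + 3y = 24 and x = 0 → (0, 8)

Vertices: (0, 0), (8, 0), (0, 8)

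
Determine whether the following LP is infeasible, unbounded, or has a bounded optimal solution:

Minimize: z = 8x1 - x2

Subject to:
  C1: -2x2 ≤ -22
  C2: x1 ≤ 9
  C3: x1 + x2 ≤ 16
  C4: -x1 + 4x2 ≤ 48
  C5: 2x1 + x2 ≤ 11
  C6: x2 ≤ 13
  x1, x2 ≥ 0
The point (0, 11) satisfies every constraint, so the LP is feasible; the constraints give x1 ≤ 9 and x2 ≤ 13, which with x1, x2 ≥ 0 keep the feasible region inside a bounded box. A feasible, bounded LP attains a finite optimum at a vertex.

Evaluating z = 8x1 - x2 at each vertex:
  (0, 11): z = -11

The LP has an optimal solution: (0, 11) with z = -11.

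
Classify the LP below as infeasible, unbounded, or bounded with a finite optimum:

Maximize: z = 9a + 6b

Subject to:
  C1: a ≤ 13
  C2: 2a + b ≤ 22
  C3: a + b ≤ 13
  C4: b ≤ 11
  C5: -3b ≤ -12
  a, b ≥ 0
The point (9, 4) satisfies every constraint, so the LP is feasible; the constraints give a ≤ 13 and b ≤ 11, which with a, b ≥ 0 keep the feasible region inside a bounded box. A feasible, bounded LP attains a finite optimum at a vertex.

The LP has an optimal solution: (9, 4) with z = 105.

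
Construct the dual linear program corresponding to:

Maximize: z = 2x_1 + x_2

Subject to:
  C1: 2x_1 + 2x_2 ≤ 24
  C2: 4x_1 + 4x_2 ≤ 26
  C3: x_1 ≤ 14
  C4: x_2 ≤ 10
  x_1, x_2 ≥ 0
Minimize: z = 24y1 + 26y2 + 14y3 + 10y4

Subject to:
  C1: -2y1 - 4y2 - y3 ≤ -2
  C2: -2y1 - 4y2 - y4 ≤ -1
  y1, y2, y3, y4 ≥ 0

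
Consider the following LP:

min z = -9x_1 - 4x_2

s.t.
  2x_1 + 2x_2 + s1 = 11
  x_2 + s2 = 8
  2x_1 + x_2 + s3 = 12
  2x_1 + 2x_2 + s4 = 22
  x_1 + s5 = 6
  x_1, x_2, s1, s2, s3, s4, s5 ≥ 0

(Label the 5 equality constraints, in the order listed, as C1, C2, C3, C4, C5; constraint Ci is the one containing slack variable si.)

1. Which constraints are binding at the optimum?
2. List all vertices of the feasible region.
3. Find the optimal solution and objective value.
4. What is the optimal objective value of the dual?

1. C1, x_2 ≥ 0
2. (0, 0), (5.5, 0), (0, 5.5)
3. x_1 = 5.5, x_2 = 0, z = -49.5
4. -49.5 (by strong duality, equal to the primal optimum)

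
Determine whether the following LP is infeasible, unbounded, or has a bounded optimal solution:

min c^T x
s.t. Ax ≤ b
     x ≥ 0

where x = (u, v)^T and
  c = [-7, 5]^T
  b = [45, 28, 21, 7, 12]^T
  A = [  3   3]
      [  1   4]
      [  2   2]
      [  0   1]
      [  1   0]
The point (10.5, 0) satisfies every constraint, so the LP is feasible; the constraints give u ≤ 12 and v ≤ 7, which with u, v ≥ 0 keep the feasible region inside a bounded box. A feasible, bounded LP attains a finite optimum at a vertex.

Evaluating z = -7u + 5v at each vertex:
  (0, 0): z = 0
  (10.5, 0): z = -73.5
  (4.667, 5.833): z = -3.5
  (0, 7): z = 35

Feasible with finite optimum z* = -73.5 at (10.5, 0).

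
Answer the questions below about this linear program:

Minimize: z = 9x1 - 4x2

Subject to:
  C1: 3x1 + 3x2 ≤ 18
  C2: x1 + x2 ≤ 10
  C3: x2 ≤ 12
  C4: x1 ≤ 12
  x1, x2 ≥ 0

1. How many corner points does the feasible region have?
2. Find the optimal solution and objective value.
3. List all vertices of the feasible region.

1. 3
2. x1 = 0, x2 = 6, z = -24
3. (0, 0), (6, 0), (0, 6)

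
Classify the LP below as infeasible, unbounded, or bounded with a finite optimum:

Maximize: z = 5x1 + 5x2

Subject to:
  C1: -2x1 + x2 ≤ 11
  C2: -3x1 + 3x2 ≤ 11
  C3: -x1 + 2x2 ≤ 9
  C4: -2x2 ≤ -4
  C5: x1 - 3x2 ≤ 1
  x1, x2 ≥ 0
Feasible point: (0, 2) satisfies every constraint, so the LP is feasible.
Direction d = (2, 1): for each constraint row a, a·d ≤ 0 —
  (-2)(2) + (1)(1) = -3 ≤ 0
  (-3)(2) + (3)(1) = -3 ≤ 0
  (-1)(2) + (2)(1) = 0 ≤ 0
  (0)(2) + (-2)(1) = -2 ≤ 0
  (1)(2) + (-3)(1) = -1 ≤ 0
and d ≥ 0, so (0, 2) + t·d stays feasible for every t ≥ 0. Along this ray z = 5x1 + 5x2 changes by 15 per unit t, so z → +∞.

The LP is unbounded; z can be made arbitrarily large.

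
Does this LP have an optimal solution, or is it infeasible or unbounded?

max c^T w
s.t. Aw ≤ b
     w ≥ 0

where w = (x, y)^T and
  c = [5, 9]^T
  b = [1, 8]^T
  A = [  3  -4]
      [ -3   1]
Feasible point: (0, 0) satisfies every constraint, so the LP is feasible.
Direction d = (1, 1): for each constraint row a, a·d ≤ 0 —
  (3)(1) + (-4)(1) = -1 ≤ 0
  (-3)(1) + (1)(1) = -2 ≤ 0
and d ≥ 0, so (0, 0) + t·d stays feasible for every t ≥ 0. Along this ray z = 5x + 9y changes by 14 per unit t, so z → +∞.

Unbounded — the objective can increase without bound over the feasible region.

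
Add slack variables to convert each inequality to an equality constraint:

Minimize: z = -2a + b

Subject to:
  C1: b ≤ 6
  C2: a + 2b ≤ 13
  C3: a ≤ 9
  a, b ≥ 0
min z = -2a + b

s.t.
  b + s1 = 6
  a + 2b + s2 = 13
  a + s3 = 9
  a, b, s1, s2, s3 ≥ 0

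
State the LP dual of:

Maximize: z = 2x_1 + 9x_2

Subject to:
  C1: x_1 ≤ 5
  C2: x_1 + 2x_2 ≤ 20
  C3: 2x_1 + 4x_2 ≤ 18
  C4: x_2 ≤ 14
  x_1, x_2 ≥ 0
Minimize: z = 5y1 + 20y2 + 18y3 + 14y4

Subject to:
  C1: -y1 - y2 - 2y3 ≤ -2
  C2: -2y2 - 4y3 - y4 ≤ -9
  y1, y2, y3, y4 ≥ 0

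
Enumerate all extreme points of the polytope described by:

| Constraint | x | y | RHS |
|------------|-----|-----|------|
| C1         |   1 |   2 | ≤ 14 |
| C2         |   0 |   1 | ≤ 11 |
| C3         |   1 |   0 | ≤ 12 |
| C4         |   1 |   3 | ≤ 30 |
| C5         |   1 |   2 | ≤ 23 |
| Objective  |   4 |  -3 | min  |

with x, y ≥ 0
Each vertex is the intersection of two constraint boundaries that also satisfies all remaining constraints:
  x = 0 and y = 0 → (0, 0)
  x = 12 and y = 0 → (12, 0)
  x + 2y = 14 and x = 12 → (12, 1)
  x + 2y = 14 and x = 0 → (0, 7)

Vertices: (0, 0), (12, 0), (12, 1), (0, 7)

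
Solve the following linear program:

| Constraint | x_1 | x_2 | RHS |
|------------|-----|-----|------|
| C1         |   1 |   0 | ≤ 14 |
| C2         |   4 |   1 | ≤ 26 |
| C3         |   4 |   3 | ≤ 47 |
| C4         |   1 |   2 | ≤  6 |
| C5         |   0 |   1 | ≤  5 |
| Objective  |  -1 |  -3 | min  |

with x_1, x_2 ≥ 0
Each vertex is the intersection of two constraint boundaries that also satisfies all remaining constraints:
  x_1 = 0 and x_2 = 0 → (0, 0)
  x_1 + 2x_2 = 6 and x_2 = 0 → (6, 0)
  x_1 + 2x_2 = 6 and x_1 = 0 → (0, 3)

Evaluating z = -x_1 - 3x_2 at each vertex:
  (0, 0): z = 0
  (6, 0): z = -6
  (0, 3): z = -9

The minimum is at (0, 3) with z = -9.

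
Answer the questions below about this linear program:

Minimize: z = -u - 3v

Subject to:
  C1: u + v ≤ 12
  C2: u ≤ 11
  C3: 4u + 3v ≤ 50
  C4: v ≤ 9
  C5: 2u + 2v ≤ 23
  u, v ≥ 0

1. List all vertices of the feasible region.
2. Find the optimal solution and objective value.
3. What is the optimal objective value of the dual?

1. (0, 0), (11, 0), (11, 0.5), (2.5, 9), (0, 9)
2. u = 2.5, v = 9, z = -29.5
3. -29.5 (by strong duality, equal to the primal optimum)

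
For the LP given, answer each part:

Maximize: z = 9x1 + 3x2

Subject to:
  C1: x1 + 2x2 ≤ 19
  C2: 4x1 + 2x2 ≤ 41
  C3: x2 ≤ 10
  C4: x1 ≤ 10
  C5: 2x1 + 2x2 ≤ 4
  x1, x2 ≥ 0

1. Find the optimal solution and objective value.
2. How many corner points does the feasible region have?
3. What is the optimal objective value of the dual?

1. x1 = 2, x2 = 0, z = 18
2. 3
3. 18 (by strong duality, equal to the primal optimum)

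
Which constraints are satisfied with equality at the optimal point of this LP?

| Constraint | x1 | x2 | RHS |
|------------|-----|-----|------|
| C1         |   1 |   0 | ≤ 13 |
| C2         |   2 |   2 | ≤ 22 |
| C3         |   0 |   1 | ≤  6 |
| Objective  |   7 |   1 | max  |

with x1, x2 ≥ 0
Optimal: x1 = 11, x2 = 0
Binding: C2, x2 ≥ 0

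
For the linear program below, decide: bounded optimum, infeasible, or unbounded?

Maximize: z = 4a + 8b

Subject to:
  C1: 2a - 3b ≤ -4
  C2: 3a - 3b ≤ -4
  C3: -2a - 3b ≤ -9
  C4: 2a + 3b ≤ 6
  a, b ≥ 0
C4 requires 2a + 3b ≤ 6, while C3 (-2a - 3b ≤ -9) is equivalent to 2a + 3b ≥ 9. Together they would need 9 ≤ 2a + 3b ≤ 6, which is impossible since 9 > 6. No point satisfies all constraints.

Infeasible — the constraint set is empty.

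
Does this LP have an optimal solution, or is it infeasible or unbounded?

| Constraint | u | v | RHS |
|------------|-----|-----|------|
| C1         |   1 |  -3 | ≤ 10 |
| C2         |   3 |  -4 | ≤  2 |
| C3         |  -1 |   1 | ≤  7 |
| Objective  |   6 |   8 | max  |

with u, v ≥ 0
Feasible point: (0, 0) satisfies every constraint, so the LP is feasible.
Direction d = (1, 1): for each constraint row a, a·d ≤ 0 —
  (1)(1) + (-3)(1) = -2 ≤ 0
  (3)(1) + (-4)(1) = -1 ≤ 0
  (-1)(1) + (1)(1) = 0 ≤ 0
and d ≥ 0, so (0, 0) + t·d stays feasible for every t ≥ 0. Along this ray z = 6u + 8v changes by 14 per unit t, so z → +∞.

Unbounded — the objective can increase without bound over the feasible region.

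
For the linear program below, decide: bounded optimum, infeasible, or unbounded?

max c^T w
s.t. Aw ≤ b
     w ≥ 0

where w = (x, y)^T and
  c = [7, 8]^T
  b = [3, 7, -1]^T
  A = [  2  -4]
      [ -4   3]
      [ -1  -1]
Feasible point: (0, 1) satisfies every constraint, so the LP is feasible.
Direction d = (1, 1): for each constraint row a, a·d ≤ 0 —
  (2)(1) + (-4)(1) = -2 ≤ 0
  (-4)(1) + (3)(1) = -1 ≤ 0
  (-1)(1) + (-1)(1) = -2 ≤ 0
and d ≥ 0, so (0, 1) + t·d stays feasible for every t ≥ 0. Along this ray z = 7x + 8y changes by 15 per unit t, so z → +∞.

Unbounded: there is a feasible ray along which z → +∞.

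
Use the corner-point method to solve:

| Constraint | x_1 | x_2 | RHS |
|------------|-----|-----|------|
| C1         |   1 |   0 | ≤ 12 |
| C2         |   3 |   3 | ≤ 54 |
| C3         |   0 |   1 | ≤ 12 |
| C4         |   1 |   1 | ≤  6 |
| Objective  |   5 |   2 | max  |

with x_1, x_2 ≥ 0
Each vertex is the intersection of two constraint boundaries that also satisfies all remaining constraints:
  x_1 = 0 and x_2 = 0 → (0, 0)
  x_1 + x_2 = 6 and x_2 = 0 → (6, 0)
  x_1 + x_2 = 6 and x_1 = 0 → (0, 6)

Evaluating z = 5x_1 + 2x_2 at each vertex:
  (0, 0): z = 0
  (6, 0): z = 30
  (0, 6): z = 12

The maximum is at (6, 0) with z = 30.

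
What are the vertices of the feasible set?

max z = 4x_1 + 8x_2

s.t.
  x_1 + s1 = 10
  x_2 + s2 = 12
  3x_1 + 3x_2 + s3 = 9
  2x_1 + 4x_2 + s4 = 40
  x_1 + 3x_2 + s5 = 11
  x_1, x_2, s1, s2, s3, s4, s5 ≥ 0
Each vertex is the intersection of two constraint boundaries that also satisfies all remaining constraints:
  x_1 = 0 and x_2 = 0 → (0, 0)
  3x_1 + 3x_2 = 9 and x_2 = 0 → (3, 0)
  3x_1 + 3x_2 = 9 and x_1 = 0 → (0, 3)

Vertices: (0, 0), (3, 0), (0, 3)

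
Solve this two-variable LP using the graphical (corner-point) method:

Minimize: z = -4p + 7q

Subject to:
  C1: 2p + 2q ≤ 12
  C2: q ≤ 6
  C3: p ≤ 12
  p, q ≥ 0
Each vertex is the intersection of two constraint boundaries that also satisfies all remaining constraints:
  p = 0 and q = 0 → (0, 0)
  2p + 2q = 12 and q = 0 → (6, 0)
  2p + 2q = 12 and q = 6 → (0, 6)

Evaluating z = -4p + 7q at each vertex:
  (0, 0): z = 0
  (6, 0): z = -24
  (0, 6): z = 42

The minimum is at (6, 0) with z = -24.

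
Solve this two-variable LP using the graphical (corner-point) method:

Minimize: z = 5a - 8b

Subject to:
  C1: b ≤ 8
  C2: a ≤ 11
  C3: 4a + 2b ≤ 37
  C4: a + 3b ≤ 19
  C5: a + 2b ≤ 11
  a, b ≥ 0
a = 0, b = 5.5, z = -44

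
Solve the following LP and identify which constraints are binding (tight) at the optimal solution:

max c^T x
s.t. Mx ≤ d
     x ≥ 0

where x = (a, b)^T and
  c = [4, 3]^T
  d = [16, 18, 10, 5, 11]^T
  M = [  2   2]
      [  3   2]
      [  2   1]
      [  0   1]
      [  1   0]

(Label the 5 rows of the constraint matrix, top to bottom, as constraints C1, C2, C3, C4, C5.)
Optimal: a = 2.5, b = 5
Binding: C3, C4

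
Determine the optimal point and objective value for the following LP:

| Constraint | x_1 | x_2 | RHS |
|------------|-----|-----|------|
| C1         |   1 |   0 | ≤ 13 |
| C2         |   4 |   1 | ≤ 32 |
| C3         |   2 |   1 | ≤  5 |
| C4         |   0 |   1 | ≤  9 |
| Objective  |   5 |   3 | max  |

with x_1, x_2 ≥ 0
Each vertex is the intersection of two constraint boundaries that also satisfies all remaining constraints:
  x_1 = 0 and x_2 = 0 → (0, 0)
  2x_1 + x_2 = 5 and x_2 = 0 → (2.5, 0)
  2x_1 + x_2 = 5 and x_1 = 0 → (0, 5)

Evaluating z = 5x_1 + 3x_2 at each vertex:
  (0, 0): z = 0
  (2.5, 0): z = 12.5
  (0, 5): z = 15

The maximum is at (0, 5) with z = 15.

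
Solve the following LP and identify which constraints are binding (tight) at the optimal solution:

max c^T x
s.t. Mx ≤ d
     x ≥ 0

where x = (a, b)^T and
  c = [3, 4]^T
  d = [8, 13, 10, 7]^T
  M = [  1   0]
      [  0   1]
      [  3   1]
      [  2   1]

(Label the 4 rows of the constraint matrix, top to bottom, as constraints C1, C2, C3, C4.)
Optimal: a = 0, b = 7
Slack at optimum:
  C1: slack = 8
  C2: slack = 6
  C3: slack = 3
  C4: slack = 0 (binding)
  a ≥ 0: a = 0 (binding)
  b ≥ 0: b = 7
Binding constraints: C4, a ≥ 0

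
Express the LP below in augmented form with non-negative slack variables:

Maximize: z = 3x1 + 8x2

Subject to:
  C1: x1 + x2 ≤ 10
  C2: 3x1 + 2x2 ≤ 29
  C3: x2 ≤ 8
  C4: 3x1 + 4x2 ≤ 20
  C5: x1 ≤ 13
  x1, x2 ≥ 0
max z = 3x1 + 8x2

s.t.
  x1 + x2 + s1 = 10
  3x1 + 2x2 + s2 = 29
  x2 + s3 = 8
  3x1 + 4x2 + s4 = 20
  x1 + s5 = 13
  x1, x2, s1, s2, s3, s4, s5 ≥ 0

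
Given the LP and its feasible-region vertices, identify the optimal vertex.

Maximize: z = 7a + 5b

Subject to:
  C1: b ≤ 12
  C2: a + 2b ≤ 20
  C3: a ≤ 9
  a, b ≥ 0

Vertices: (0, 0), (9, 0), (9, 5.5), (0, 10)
(9, 5.5) with z = 90.5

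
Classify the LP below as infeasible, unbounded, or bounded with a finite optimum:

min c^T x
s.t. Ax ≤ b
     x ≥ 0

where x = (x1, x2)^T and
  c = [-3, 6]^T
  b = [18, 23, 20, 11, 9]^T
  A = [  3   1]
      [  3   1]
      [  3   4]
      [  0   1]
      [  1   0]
The point (6, 0) satisfies every constraint, so the LP is feasible; the constraints give x1 ≤ 9 and x2 ≤ 11, which with x1, x2 ≥ 0 keep the feasible region inside a bounded box. A feasible, bounded LP attains a finite optimum at a vertex.

Evaluating z = -3x1 + 6x2 at each vertex:
  (0, 0): z = 0
  (6, 0): z = -18
  (5.778, 0.6667): z = -13.33
  (0, 5): z = 30

Bounded optimum: z* = -18 at (6, 0).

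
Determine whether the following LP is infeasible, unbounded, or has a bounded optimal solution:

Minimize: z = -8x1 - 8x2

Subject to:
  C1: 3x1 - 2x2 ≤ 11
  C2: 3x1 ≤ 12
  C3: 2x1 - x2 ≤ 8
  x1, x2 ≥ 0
Feasible point: (0, 0) satisfies every constraint, so the LP is feasible.
Direction d = (0, 1): for each constraint row a, a·d ≤ 0 —
  (3)(0) + (-2)(1) = -2 ≤ 0
  (3)(0) + (0)(1) = 0 ≤ 0
  (2)(0) + (-1)(1) = -1 ≤ 0
and d ≥ 0, so (0, 0) + t·d stays feasible for every t ≥ 0. Along this ray z = -8x1 - 8x2 changes by -8 per unit t, so z → −∞.

The LP is unbounded; z can be made arbitrarily small.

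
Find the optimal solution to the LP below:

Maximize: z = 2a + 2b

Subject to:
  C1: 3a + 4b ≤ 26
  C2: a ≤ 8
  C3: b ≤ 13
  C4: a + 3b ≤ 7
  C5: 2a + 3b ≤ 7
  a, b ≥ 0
a = 3.5, b = 0, z = 7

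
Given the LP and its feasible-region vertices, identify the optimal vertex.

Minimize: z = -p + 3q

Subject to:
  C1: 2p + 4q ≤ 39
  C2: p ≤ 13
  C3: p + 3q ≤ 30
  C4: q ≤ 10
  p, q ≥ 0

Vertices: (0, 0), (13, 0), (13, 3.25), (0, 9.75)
Evaluating z = -p + 3q at each vertex:
  (0, 0): z = 0
  (13, 0): z = -13
  (13, 3.25): z = -3.25
  (0, 9.75): z = 29.25

The smallest value is z = -13, attained at (13, 0).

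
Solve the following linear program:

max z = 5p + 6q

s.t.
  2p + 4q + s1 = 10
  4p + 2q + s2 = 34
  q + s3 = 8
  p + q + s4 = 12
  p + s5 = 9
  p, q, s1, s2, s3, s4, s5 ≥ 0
Each vertex is the intersection of two constraint boundaries that also satisfies all remaining constraints:
  p = 0 and q = 0 → (0, 0)
  2p + 4q = 10 and q = 0 → (5, 0)
  2p + 4q = 10 and p = 0 → (0, 2.5)

Evaluating z = 5p + 6q at each vertex:
  (0, 0): z = 0
  (5, 0): z = 25
  (0, 2.5): z = 15

The maximum is at (5, 0) with z = 25.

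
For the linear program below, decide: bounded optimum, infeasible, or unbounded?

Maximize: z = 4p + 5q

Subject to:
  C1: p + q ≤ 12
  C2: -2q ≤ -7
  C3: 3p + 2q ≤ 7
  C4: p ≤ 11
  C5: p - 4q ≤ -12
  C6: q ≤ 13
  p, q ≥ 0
The point (0, 3.5) satisfies every constraint, so the LP is feasible; the constraints give p ≤ 11 and q ≤ 13, which with p, q ≥ 0 keep the feasible region inside a bounded box. A feasible, bounded LP attains a finite optimum at a vertex.

Evaluating z = 4p + 5q at each vertex:
  (0, 3.5): z = 17.5

Bounded optimum: z* = 17.5 at (0, 3.5).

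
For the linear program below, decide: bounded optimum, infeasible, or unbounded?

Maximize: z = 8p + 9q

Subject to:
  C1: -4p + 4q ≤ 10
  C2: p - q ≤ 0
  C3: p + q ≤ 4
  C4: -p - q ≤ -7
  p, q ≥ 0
C3 requires p + q ≤ 4, while C4 (-p - q ≤ -7) is equivalent to p + q ≥ 7. Together they would need 7 ≤ p + q ≤ 4, which is impossible since 7 > 4. No point satisfies all constraints.

Infeasible — the constraint set is empty.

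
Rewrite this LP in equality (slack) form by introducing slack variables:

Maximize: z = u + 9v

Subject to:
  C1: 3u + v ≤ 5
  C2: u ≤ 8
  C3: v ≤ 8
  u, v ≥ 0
max z = u + 9v

s.t.
  3u + v + s1 = 5
  u + s2 = 8
  v + s3 = 8
  u, v, s1, s2, s3 ≥ 0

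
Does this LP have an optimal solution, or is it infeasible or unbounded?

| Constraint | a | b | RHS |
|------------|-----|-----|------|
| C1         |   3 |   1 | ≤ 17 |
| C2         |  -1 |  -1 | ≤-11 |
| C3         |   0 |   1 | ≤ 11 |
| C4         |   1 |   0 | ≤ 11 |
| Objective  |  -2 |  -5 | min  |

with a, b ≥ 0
The point (2, 11) satisfies every constraint, so the LP is feasible; the constraints give a ≤ 11 and b ≤ 11, which with a, b ≥ 0 keep the feasible region inside a bounded box. A feasible, bounded LP attains a finite optimum at a vertex.

Evaluating z = -2a - 5b at each vertex:
  (3, 8): z = -46
  (2, 11): z = -59
  (0, 11): z = -55

Bounded optimum: z* = -59 at (2, 11).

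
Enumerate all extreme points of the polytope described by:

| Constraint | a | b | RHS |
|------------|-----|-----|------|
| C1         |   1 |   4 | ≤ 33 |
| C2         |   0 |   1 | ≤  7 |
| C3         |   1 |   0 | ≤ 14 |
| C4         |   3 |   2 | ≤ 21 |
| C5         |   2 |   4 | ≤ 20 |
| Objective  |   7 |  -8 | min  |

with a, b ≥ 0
Each vertex is the intersection of two constraint boundaries that also satisfies all remaining constraints:
  a = 0 and b = 0 → (0, 0)
  3a + 2b = 21 and b = 0 → (7, 0)
  3a + 2b = 21 and 2a + 4b = 20 → (5.5, 2.25)
  2a + 4b = 20 and a = 0 → (0, 5)

Vertices: (0, 0), (7, 0), (5.5, 2.25), (0, 5)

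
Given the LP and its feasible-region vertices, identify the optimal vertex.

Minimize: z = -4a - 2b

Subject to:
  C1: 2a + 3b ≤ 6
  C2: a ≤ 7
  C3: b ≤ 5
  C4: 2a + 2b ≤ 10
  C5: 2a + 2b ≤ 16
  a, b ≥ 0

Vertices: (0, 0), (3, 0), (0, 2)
(3, 0) with z = -12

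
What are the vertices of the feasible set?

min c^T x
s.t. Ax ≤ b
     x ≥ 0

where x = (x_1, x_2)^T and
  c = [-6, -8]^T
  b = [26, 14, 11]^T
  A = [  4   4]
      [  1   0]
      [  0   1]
Each vertex is the intersection of two constraint boundaries that also satisfies all remaining constraints:
  x_1 = 0 and x_2 = 0 → (0, 0)
  4x_1 + 4x_2 = 26 and x_2 = 0 → (6.5, 0)
  4x_1 + 4x_2 = 26 and x_1 = 0 → (0, 6.5)

Vertices: (0, 0), (6.5, 0), (0, 6.5)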